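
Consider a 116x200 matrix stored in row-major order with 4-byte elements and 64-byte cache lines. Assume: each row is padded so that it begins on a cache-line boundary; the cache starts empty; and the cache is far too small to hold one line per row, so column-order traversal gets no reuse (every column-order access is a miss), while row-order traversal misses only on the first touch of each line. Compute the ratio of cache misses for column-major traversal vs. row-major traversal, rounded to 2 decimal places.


Each row occupies 200 * 4 = 800 bytes and starts on a line boundary, so it spans ceil(800 / 64) = 13 cache lines.
Row-major traversal misses (one per line touched): 116 * ceil(200 * 4 / 64) = 1508
Column-major traversal misses (no reuse, every access misses): 116 * 200 = 23200
Ratio = 23200 / 1508 = 15.38

15.38


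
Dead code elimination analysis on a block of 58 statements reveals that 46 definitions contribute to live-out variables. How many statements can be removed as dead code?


Dead code = total statements - live definitions
= 58 - 46 = 12

12


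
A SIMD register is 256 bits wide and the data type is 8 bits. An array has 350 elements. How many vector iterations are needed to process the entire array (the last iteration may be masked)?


Width = 256 / 8 = 32 elements per vector op
Iterations = ceil(350 / 32) = 11

11


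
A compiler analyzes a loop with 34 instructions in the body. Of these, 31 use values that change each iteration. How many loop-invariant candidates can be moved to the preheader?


Invariant candidates = total - loop-dependent
= 34 - 31 = 3

3


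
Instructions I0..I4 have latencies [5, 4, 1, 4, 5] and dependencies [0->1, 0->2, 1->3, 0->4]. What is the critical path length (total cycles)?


Compute longest path through dependency graph: dist(Ik) = max over predecessors of dist + latency(Ik).
dist(I0) = latency 5 = 5
dist(I1) = dist(I0) + 4 = 5 + 4 = 9
dist(I2) = dist(I0) + 1 = 5 + 1 = 6
dist(I3) = dist(I1) + 4 = 9 + 4 = 13
dist(I4) = dist(I0) + 5 = 5 + 5 = 10
Critical path = max dist = 13

13


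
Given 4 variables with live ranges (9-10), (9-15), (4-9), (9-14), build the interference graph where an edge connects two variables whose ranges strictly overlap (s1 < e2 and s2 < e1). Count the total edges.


Check all pairs for overlapping intervals.
Two intervals (s1,e1) and (s2,e2) overlap if s1 < e2 and s2 < e1.
v0 (9-10) vs v1..v3: overlaps v1, v3 -> 2
v1 (9-15) vs v2..v3: overlaps v3 -> 1
v2 (4-9) vs v3: overlaps none -> 0
Total overlapping pairs = 2 + 1 + 0 = 3

3


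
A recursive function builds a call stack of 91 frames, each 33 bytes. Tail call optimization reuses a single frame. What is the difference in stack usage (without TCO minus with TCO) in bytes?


Without TCO: 91 * 33 = 3003 bytes
With TCO: reuse 1 frame = 33 bytes
Savings = 3003 - 33 = 2970

2970


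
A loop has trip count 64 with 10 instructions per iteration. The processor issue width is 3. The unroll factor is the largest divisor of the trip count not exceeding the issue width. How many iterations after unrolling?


Largest divisor of 64 <= 3 is 2
New iterations = 64 / 2 = 32

32


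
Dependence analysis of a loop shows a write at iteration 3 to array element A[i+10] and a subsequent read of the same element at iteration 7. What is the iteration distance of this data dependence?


Distance = read iteration - write iteration
= 7 - 3 = 4

4


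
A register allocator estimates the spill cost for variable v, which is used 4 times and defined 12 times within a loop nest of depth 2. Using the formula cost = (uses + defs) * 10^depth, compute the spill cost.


uses + defs = 4 + 12 = 16
10^2 = 100
Spill cost = 16 * 100 = 1600

1600


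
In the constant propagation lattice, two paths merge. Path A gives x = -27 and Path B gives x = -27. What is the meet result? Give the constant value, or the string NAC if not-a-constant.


Meet operation: if both paths give the same constant, result is that constant; if they differ, result is NAC (not-a-constant).
Path A: -27, Path B: -27 -> equal
Result: constant -> -27

-27


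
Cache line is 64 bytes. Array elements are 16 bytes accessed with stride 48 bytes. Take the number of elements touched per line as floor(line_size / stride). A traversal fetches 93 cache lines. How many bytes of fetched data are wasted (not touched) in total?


Elements per line = floor(64 / 48) = 1
Bytes used per line = 1 * 16 = 16
Wasted per line = 64 - 16 = 48
Total wasted = 48 * 93 = 4464

4464


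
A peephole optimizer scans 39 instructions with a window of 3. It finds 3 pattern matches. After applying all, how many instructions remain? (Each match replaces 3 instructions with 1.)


Each match removes 2 instructions.
Total removed = 3 * 2 = 6
Remaining = 39 - 6 = 33

33


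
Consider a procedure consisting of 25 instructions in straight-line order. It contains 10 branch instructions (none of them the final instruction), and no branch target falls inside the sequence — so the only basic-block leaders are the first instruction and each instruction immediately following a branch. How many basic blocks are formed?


With no in-sequence branch targets, the leaders are the first instruction plus the instruction after each branch.
Number of basic blocks = branches + 1
= 10 + 1 = 11

11


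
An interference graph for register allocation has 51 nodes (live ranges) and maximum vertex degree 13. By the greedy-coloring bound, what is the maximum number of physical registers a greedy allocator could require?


Greedy coloring never needs more than (max_degree + 1) colors: when coloring a vertex, at most max_degree neighbors are already colored.
Upper bound = 13 + 1 = 14

14


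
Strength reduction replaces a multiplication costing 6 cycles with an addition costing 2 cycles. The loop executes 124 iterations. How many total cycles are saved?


Per-iteration saving = 6 - 2 = 4
Total saved = 124 * 4 = 496

496


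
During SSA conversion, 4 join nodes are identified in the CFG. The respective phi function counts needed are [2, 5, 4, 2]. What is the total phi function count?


Total phi functions = sum of phi functions at each join node
= 2 + 5 + 4 + 2 = 13

13


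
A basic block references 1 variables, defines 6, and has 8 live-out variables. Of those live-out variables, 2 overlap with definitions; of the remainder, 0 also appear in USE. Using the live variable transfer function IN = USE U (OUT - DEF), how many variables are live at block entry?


OUT - DEF: 8 - 2 = 6
|IN| = |USE| + |OUT - DEF| - |USE ∩ (OUT - DEF)| = 1 + 6 - 0 = 7

7


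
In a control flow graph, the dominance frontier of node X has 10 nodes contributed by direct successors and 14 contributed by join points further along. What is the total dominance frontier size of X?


DF(X) = direct successor contributions + join point contributions
= 10 + 14 = 24

24


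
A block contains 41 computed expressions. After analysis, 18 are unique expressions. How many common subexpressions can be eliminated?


CSE count = total expressions - unique expressions
= 41 - 18 = 23

23


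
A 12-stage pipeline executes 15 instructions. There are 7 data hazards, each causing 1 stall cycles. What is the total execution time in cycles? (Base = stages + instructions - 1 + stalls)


Base cycles = 12 + 15 - 1 = 26
Total stalls = 7 * 1 = 7
Total = 26 + 7 = 33

33


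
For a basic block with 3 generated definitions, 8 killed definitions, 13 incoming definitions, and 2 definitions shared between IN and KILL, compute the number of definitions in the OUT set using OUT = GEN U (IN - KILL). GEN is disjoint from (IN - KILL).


IN - KILL: 13 - 2 = 11 surviving definitions
OUT = GEN + surviving = 3 + 11 = 14

14


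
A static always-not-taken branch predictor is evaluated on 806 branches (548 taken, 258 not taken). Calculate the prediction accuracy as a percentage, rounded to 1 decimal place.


Predictor: always-not-taken
Correct predictions = 258
Accuracy = 258 / 806 * 100 = 32.0%

32.0


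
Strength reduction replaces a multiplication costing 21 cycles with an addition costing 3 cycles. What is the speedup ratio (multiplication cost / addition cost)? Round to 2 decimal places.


Ratio = mult_cost / add_cost = 21 / 3 = 7.0

7.0


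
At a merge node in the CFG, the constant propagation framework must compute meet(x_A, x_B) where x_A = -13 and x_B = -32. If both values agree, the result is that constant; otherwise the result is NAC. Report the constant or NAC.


Meet operation: if both paths give the same constant, result is that constant; if they differ, result is NAC (not-a-constant).
Path A: -13, Path B: -32 -> differ
Result: not-a-constant -> NAC

NAC


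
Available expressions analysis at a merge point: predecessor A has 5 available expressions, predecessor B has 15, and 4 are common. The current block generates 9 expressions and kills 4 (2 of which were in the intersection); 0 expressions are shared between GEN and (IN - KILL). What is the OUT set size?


IN = intersection of predecessors = 4
IN - KILL = 4 - 2 = 2
|OUT| = |GEN| + |IN - KILL| - |GEN ∩ (IN - KILL)| = 9 + 2 - 0 = 11

11


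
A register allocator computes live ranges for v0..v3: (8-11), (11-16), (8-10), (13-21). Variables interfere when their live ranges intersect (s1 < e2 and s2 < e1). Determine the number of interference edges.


Check all pairs for overlapping intervals.
Two intervals (s1,e1) and (s2,e2) overlap if s1 < e2 and s2 < e1.
v0 (8-11) vs v1..v3: overlaps v2 -> 1
v1 (11-16) vs v2..v3: overlaps v3 -> 1
v2 (8-10) vs v3: overlaps none -> 0
Total overlapping pairs = 1 + 1 + 0 = 2

2


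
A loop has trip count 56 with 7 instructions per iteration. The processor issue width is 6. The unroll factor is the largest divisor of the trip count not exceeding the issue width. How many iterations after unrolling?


Largest divisor of 56 <= 6 is 4
New iterations = 56 / 4 = 14

14


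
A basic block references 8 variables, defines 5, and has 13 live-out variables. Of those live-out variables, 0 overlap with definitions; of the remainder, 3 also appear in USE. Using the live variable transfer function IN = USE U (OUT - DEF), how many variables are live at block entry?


OUT - DEF: 13 - 0 = 13
|IN| = |USE| + |OUT - DEF| - |USE ∩ (OUT - DEF)| = 8 + 13 - 3 = 18

18


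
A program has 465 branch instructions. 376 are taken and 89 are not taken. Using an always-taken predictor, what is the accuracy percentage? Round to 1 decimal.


Predictor: always-taken
Correct predictions = 376
Accuracy = 376 / 465 * 100 = 80.9%

80.9


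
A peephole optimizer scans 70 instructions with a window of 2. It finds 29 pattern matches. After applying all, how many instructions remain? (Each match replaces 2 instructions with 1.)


Each match removes 1 instructions.
Total removed = 29 * 1 = 29
Remaining = 70 - 29 = 41

41


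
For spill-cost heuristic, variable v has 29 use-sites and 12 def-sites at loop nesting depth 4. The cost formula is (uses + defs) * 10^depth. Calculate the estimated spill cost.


uses + defs = 29 + 12 = 41
10^4 = 10000
Spill cost = 41 * 10000 = 410000

410000


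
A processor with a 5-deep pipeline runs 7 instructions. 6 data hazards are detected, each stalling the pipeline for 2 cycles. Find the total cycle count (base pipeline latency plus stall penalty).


Base cycles = 5 + 7 - 1 = 11
Total stalls = 6 * 2 = 12
Total = 11 + 12 = 23

23


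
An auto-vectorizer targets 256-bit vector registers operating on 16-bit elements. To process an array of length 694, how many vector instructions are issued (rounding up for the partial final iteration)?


Width = 256 / 16 = 16 elements per vector op
Iterations = ceil(694 / 16) = 44

44


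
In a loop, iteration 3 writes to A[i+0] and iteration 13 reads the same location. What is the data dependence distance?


Distance = read iteration - write iteration
= 13 - 3 = 10

10


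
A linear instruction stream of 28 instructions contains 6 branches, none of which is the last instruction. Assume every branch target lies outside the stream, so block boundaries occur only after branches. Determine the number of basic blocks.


With no in-sequence branch targets, the leaders are the first instruction plus the instruction after each branch.
Number of basic blocks = branches + 1
= 6 + 1 = 7

7


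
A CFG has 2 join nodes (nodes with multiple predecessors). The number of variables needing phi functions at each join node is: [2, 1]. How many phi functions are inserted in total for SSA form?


Total phi functions = sum of phi functions at each join node
= 2 + 1 = 3

3


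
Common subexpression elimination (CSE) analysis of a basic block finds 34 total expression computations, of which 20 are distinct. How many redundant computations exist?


CSE count = total expressions - unique expressions
= 34 - 20 = 14

14


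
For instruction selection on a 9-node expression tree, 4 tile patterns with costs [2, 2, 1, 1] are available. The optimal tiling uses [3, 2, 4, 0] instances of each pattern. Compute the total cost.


Total cost = sum(count_i * cost_i)
= 3*2 + 2*2 + 4*1 + 0*1
= 14

14


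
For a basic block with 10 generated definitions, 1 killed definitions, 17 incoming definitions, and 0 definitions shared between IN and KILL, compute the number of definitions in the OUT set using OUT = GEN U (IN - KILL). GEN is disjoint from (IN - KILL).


IN - KILL: 17 - 0 = 17 surviving definitions
OUT = GEN + surviving = 10 + 17 = 27

27


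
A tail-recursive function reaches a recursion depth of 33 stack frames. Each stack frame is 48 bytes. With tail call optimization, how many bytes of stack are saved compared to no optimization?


Without TCO: 33 * 48 = 1584 bytes
With TCO: reuse 1 frame = 48 bytes
Savings = 1584 - 48 = 1536

1536


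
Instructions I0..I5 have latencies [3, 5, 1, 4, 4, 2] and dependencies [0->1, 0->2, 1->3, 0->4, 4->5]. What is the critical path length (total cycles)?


Compute longest path through dependency graph: dist(Ik) = max over predecessors of dist + latency(Ik).
dist(I0) = latency 3 = 3
dist(I1) = dist(I0) + 5 = 3 + 5 = 8
dist(I2) = dist(I0) + 1 = 3 + 1 = 4
dist(I3) = dist(I1) + 4 = 8 + 4 = 12
dist(I4) = dist(I0) + 4 = 3 + 4 = 7
dist(I5) = dist(I4) + 2 = 7 + 2 = 9
Critical path = max dist = 12

12


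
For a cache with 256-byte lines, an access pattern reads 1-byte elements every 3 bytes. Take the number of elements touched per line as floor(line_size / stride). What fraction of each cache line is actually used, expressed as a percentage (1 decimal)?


Elements per cache line = floor(256 / 3) = 85
Bytes used = 85 * 1 = 85
Utilization = 85 / 256 * 100 = 33.2%

33.2


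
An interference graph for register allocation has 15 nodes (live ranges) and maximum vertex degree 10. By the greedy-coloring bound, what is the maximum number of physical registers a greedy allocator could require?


Greedy coloring never needs more than (max_degree + 1) colors: when coloring a vertex, at most max_degree neighbors are already colored.
Upper bound = 10 + 1 = 11

11


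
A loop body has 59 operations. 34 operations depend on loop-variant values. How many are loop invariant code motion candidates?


Invariant candidates = total - loop-dependent
= 59 - 34 = 25

25


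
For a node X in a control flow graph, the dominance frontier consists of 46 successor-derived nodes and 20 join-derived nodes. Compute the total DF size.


DF(X) = direct successor contributions + join point contributions
= 46 + 20 = 66

66


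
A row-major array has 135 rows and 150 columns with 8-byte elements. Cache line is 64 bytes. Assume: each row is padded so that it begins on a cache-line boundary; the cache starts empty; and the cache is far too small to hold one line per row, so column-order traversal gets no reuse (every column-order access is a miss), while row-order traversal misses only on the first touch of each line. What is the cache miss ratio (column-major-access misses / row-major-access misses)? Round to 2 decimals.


Each row occupies 150 * 8 = 1200 bytes and starts on a line boundary, so it spans ceil(1200 / 64) = 19 cache lines.
Row-major traversal misses (one per line touched): 135 * ceil(150 * 8 / 64) = 2565
Column-major traversal misses (no reuse, every access misses): 135 * 150 = 20250
Ratio = 20250 / 2565 = 7.89

7.89


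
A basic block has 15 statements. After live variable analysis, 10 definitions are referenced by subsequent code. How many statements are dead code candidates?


Dead code = total statements - live definitions
= 15 - 10 = 5

5


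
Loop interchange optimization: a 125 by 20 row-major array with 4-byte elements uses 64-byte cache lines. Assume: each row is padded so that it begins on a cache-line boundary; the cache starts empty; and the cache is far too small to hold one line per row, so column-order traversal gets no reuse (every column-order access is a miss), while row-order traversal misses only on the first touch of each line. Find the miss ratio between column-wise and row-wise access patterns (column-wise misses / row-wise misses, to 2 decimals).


Each row occupies 20 * 4 = 80 bytes and starts on a line boundary, so it spans ceil(80 / 64) = 2 cache lines.
Row-major traversal misses (one per line touched): 125 * ceil(20 * 4 / 64) = 250
Column-major traversal misses (no reuse, every access misses): 125 * 20 = 2500
Ratio = 2500 / 250 = 10.0

10.0


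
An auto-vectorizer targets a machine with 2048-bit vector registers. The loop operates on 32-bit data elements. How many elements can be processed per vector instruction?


Width = SIMD bits / data type bits
= 2048 / 32 = 64

64


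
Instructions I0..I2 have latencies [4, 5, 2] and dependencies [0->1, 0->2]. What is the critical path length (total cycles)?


Compute longest path through dependency graph: dist(Ik) = max over predecessors of dist + latency(Ik).
dist(I0) = latency 4 = 4
dist(I1) = dist(I0) + 5 = 4 + 5 = 9
dist(I2) = dist(I0) + 2 = 4 + 2 = 6
Critical path = max dist = 9

9


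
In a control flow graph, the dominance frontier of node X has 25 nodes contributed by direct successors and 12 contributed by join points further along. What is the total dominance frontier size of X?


DF(X) = direct successor contributions + join point contributions
= 25 + 12 = 37

37


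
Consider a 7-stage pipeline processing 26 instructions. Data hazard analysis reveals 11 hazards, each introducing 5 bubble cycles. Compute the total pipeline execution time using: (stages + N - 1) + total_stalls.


Base cycles = 7 + 26 - 1 = 32
Total stalls = 11 * 5 = 55
Total = 32 + 55 = 87

87


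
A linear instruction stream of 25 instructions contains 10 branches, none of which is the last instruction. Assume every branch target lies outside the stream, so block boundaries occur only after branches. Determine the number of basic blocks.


With no in-sequence branch targets, the leaders are the first instruction plus the instruction after each branch.
Number of basic blocks = branches + 1
= 10 + 1 = 11

11


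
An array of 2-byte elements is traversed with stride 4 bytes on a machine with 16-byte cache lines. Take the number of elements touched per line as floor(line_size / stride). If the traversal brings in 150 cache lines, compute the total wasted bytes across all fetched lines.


Elements per line = floor(16 / 4) = 4
Bytes used per line = 4 * 2 = 8
Wasted per line = 16 - 8 = 8
Total wasted = 8 * 150 = 1200

1200


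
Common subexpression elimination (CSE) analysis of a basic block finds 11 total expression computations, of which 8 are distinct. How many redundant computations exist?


CSE count = total expressions - unique expressions
= 11 - 8 = 3

3


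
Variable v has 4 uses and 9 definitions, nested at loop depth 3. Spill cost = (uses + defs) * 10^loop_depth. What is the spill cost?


uses + defs = 4 + 9 = 13
10^3 = 1000
Spill cost = 13 * 1000 = 13000

13000


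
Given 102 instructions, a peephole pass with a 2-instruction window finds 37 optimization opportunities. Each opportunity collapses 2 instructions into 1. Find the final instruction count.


Each match removes 1 instructions.
Total removed = 37 * 1 = 37
Remaining = 102 - 37 = 65

65


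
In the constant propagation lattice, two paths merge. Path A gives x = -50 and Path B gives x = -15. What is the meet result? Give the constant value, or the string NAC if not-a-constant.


Meet operation: if both paths give the same constant, result is that constant; if they differ, result is NAC (not-a-constant).
Path A: -50, Path B: -15 -> differ
Result: not-a-constant -> NAC

NAC


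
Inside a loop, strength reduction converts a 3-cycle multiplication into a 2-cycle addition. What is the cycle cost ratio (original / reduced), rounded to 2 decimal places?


Ratio = mult_cost / add_cost = 3 / 2 = 1.5

1.5


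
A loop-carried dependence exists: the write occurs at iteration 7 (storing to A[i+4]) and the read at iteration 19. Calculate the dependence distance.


Distance = read iteration - write iteration
= 19 - 7 = 12

12


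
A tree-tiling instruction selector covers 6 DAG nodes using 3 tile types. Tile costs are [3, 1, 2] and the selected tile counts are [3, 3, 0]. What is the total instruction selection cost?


Total cost = sum(count_i * cost_i)
= 3*3 + 3*1 + 0*2
= 12

12


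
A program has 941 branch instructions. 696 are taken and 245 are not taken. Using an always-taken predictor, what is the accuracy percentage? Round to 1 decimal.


Predictor: always-taken
Correct predictions = 696
Accuracy = 696 / 941 * 100 = 74.0%

74.0


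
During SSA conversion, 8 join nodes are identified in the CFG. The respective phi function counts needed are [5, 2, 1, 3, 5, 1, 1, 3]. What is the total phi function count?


Total phi functions = sum of phi functions at each join node
= 5 + 2 + 1 + 3 + 5 + 1 + 1 + 3 = 21

21


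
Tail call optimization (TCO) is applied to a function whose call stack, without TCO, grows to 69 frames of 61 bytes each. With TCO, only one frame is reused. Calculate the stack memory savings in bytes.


Without TCO: 69 * 61 = 4209 bytes
With TCO: reuse 1 frame = 61 bytes
Savings = 4209 - 61 = 4148

4148


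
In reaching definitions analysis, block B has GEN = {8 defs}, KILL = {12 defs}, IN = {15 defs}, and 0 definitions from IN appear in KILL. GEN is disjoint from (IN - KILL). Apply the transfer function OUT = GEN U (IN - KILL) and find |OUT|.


IN - KILL: 15 - 0 = 15 surviving definitions
OUT = GEN + surviving = 8 + 15 = 23

23


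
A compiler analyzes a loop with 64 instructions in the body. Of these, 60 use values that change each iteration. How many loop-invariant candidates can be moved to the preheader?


Invariant candidates = total - loop-dependent
= 64 - 60 = 4

4


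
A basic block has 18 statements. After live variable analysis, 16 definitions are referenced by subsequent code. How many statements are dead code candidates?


Dead code = total statements - live definitions
= 18 - 16 = 2

2


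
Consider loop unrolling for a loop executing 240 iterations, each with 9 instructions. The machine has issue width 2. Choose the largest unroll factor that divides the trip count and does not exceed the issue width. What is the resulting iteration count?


Largest divisor of 240 <= 2 is 2
New iterations = 240 / 2 = 120

120


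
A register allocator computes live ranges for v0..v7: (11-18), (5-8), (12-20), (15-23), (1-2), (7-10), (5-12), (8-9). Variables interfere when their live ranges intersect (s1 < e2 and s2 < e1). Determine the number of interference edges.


Check all pairs for overlapping intervals.
Two intervals (s1,e1) and (s2,e2) overlap if s1 < e2 and s2 < e1.
v0 (11-18) vs v1..v7: overlaps v2, v3, v6 -> 3
v1 (5-8) vs v2..v7: overlaps v5, v6 -> 2
v2 (12-20) vs v3..v7: overlaps v3 -> 1
v3 (15-23) vs v4..v7: overlaps none -> 0
v4 (1-2) vs v5..v7: overlaps none -> 0
v5 (7-10) vs v6..v7: overlaps v6, v7 -> 2
v6 (5-12) vs v7: overlaps v7 -> 1
Total overlapping pairs = 3 + 2 + 1 + 0 + 0 + 2 + 1 = 9

9


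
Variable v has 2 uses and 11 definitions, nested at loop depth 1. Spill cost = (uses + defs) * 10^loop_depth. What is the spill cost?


uses + defs = 2 + 11 = 13
10^1 = 10
Spill cost = 13 * 10 = 130

130


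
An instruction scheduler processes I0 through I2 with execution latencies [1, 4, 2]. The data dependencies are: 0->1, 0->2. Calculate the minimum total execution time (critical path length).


Compute longest path through dependency graph: dist(Ik) = max over predecessors of dist + latency(Ik).
dist(I0) = latency 1 = 1
dist(I1) = dist(I0) + 4 = 1 + 4 = 5
dist(I2) = dist(I0) + 2 = 1 + 2 = 3
Critical path = max dist = 5

5


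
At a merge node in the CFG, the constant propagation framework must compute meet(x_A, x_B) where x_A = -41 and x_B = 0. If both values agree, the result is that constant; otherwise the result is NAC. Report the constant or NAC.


Meet operation: if both paths give the same constant, result is that constant; if they differ, result is NAC (not-a-constant).
Path A: -41, Path B: 0 -> differ
Result: not-a-constant -> NAC

NAC


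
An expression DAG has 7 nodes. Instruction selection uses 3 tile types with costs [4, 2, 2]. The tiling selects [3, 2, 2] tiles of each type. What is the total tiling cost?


Total cost = sum(count_i * cost_i)
= 3*4 + 2*2 + 2*2
= 20

20


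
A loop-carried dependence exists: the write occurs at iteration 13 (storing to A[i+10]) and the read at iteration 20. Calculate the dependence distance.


Distance = read iteration - write iteration
= 20 - 13 = 7

7


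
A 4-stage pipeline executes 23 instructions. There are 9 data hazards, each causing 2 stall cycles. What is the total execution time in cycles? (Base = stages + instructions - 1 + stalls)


Base cycles = 4 + 23 - 1 = 26
Total stalls = 9 * 2 = 18
Total = 26 + 18 = 44

44


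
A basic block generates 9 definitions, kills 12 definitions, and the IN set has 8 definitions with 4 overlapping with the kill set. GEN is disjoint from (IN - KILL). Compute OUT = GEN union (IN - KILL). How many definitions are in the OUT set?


IN - KILL: 8 - 4 = 4 surviving definitions
OUT = GEN + surviving = 9 + 4 = 13

13


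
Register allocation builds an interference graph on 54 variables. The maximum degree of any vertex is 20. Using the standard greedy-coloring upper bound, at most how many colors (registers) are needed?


Greedy coloring never needs more than (max_degree + 1) colors: when coloring a vertex, at most max_degree neighbors are already colored.
Upper bound = 20 + 1 = 21

21


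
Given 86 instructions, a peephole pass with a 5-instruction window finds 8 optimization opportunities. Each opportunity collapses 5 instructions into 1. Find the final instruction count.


Each match removes 4 instructions.
Total removed = 8 * 4 = 32
Remaining = 86 - 32 = 54

54


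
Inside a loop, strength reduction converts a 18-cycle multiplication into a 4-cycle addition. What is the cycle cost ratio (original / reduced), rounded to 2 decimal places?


Ratio = mult_cost / add_cost = 18 / 4 = 4.5

4.5


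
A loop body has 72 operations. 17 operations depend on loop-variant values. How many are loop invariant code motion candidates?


Invariant candidates = total - loop-dependent
= 72 - 17 = 55

55


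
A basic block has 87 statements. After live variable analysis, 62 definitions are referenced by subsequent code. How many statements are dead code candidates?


Dead code = total statements - live definitions
= 87 - 62 = 25

25


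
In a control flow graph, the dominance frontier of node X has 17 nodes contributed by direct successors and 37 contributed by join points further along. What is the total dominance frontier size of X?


DF(X) = direct successor contributions + join point contributions
= 17 + 37 = 54

54


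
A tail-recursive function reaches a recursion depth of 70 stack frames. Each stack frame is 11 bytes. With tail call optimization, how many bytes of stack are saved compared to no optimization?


Without TCO: 70 * 11 = 770 bytes
With TCO: reuse 1 frame = 11 bytes
Savings = 770 - 11 = 759

759


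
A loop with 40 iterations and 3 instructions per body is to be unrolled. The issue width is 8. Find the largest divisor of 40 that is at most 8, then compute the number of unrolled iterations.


Largest divisor of 40 <= 8 is 8
New iterations = 40 / 8 = 5

5


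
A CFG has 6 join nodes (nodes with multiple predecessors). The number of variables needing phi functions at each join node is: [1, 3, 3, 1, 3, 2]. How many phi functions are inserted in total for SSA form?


Total phi functions = sum of phi functions at each join node
= 1 + 3 + 3 + 1 + 3 + 2 = 13

13


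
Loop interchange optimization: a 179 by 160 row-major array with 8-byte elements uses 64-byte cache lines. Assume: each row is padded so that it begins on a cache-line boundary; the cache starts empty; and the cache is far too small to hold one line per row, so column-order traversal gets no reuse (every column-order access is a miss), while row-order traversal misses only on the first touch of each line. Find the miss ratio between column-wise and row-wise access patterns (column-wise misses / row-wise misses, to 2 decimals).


Each row occupies 160 * 8 = 1280 bytes and starts on a line boundary, so it spans ceil(1280 / 64) = 20 cache lines.
Row-major traversal misses (one per line touched): 179 * ceil(160 * 8 / 64) = 3580
Column-major traversal misses (no reuse, every access misses): 179 * 160 = 28640
Ratio = 28640 / 3580 = 8.0

8.0


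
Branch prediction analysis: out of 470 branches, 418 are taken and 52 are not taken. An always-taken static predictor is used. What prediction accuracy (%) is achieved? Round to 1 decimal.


Predictor: always-taken
Correct predictions = 418
Accuracy = 418 / 470 * 100 = 88.9%

88.9


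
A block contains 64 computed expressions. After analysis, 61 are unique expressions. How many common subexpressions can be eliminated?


CSE count = total expressions - unique expressions
= 64 - 61 = 3

3


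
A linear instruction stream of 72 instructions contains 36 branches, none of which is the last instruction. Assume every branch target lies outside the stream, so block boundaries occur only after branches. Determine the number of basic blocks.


With no in-sequence branch targets, the leaders are the first instruction plus the instruction after each branch.
Number of basic blocks = branches + 1
= 36 + 1 = 37

37


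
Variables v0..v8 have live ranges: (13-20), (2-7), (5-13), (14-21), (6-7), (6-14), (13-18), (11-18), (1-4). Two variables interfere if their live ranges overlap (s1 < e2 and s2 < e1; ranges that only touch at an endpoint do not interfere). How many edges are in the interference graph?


Check all pairs for overlapping intervals.
Two intervals (s1,e1) and (s2,e2) overlap if s1 < e2 and s2 < e1.
v0 (13-20) vs v1..v8: overlaps v3, v5, v6, v7 -> 4
v1 (2-7) vs v2..v8: overlaps v2, v4, v5, v8 -> 4
v2 (5-13) vs v3..v8: overlaps v4, v5, v7 -> 3
v3 (14-21) vs v4..v8: overlaps v6, v7 -> 2
v4 (6-7) vs v5..v8: overlaps v5 -> 1
v5 (6-14) vs v6..v8: overlaps v6, v7 -> 2
v6 (13-18) vs v7..v8: overlaps v7 -> 1
v7 (11-18) vs v8: overlaps none -> 0
Total overlapping pairs = 4 + 4 + 3 + 2 + 1 + 2 + 1 + 0 = 17

17


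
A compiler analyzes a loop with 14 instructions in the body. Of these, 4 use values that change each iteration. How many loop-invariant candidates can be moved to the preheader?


Invariant candidates = total - loop-dependent
= 14 - 4 = 10

10


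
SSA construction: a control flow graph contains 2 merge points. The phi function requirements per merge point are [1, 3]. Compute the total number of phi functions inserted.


Total phi functions = sum of phi functions at each join node
= 1 + 3 = 4

4


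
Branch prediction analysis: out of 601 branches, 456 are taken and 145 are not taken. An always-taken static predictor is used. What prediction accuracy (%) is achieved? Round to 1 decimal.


Predictor: always-taken
Correct predictions = 456
Accuracy = 456 / 601 * 100 = 75.9%

75.9


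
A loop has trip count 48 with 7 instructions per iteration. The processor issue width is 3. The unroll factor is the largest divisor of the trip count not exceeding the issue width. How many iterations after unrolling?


Largest divisor of 48 <= 3 is 3
New iterations = 48 / 3 = 16

16


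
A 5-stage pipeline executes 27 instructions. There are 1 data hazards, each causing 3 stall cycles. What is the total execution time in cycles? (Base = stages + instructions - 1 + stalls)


Base cycles = 5 + 27 - 1 = 31
Total stalls = 1 * 3 = 3
Total = 31 + 3 = 34

34


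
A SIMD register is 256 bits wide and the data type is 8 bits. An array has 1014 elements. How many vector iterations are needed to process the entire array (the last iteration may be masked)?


Width = 256 / 8 = 32 elements per vector op
Iterations = ceil(1014 / 32) = 32

32


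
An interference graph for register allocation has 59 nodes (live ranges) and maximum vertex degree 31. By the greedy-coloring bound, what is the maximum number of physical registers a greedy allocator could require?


Greedy coloring never needs more than (max_degree + 1) colors: when coloring a vertex, at most max_degree neighbors are already colored.
Upper bound = 31 + 1 = 32

32


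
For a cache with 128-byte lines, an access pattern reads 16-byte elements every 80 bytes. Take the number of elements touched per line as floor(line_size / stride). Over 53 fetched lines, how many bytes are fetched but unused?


Elements per line = floor(128 / 80) = 1
Bytes used per line = 1 * 16 = 16
Wasted per line = 128 - 16 = 112
Total wasted = 112 * 53 = 5936

5936


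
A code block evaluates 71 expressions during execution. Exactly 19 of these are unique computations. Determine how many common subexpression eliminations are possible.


CSE count = total expressions - unique expressions
= 71 - 19 = 52

52


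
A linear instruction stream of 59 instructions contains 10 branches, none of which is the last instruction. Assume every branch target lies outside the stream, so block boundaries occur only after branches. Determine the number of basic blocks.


With no in-sequence branch targets, the leaders are the first instruction plus the instruction after each branch.
Number of basic blocks = branches + 1
= 10 + 1 = 11

11


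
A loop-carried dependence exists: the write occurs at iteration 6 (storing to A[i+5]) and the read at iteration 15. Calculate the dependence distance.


Distance = read iteration - write iteration
= 15 - 6 = 9

9


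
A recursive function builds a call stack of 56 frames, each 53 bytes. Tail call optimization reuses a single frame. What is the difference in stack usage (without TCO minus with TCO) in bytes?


Without TCO: 56 * 53 = 2968 bytes
With TCO: reuse 1 frame = 53 bytes
Savings = 2968 - 53 = 2915

2915


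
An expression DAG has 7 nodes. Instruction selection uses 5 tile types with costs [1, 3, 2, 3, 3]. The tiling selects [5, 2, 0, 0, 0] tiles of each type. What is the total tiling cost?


Total cost = sum(count_i * cost_i)
= 5*1 + 2*3 + 0*2 + 0*3 + 0*3
= 11

11


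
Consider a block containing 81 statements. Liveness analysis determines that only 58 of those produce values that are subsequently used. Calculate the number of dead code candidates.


Dead code = total statements - live definitions
= 81 - 58 = 23

23


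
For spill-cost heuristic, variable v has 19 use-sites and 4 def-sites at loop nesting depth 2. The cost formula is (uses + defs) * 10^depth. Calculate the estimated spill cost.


uses + defs = 19 + 4 = 23
10^2 = 100
Spill cost = 23 * 100 = 2300

2300


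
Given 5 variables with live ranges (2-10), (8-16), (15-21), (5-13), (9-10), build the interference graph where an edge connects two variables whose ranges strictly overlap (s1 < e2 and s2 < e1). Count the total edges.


Check all pairs for overlapping intervals.
Two intervals (s1,e1) and (s2,e2) overlap if s1 < e2 and s2 < e1.
v0 (2-10) vs v1..v4: overlaps v1, v3, v4 -> 3
v1 (8-16) vs v2..v4: overlaps v2, v3, v4 -> 3
v2 (15-21) vs v3..v4: overlaps none -> 0
v3 (5-13) vs v4: overlaps v4 -> 1
Total overlapping pairs = 3 + 3 + 0 + 1 = 7

7


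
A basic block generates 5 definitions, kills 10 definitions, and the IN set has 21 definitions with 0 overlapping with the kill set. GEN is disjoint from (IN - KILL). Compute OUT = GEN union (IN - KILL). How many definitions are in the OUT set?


IN - KILL: 21 - 0 = 21 surviving definitions
OUT = GEN + surviving = 5 + 21 = 26

26


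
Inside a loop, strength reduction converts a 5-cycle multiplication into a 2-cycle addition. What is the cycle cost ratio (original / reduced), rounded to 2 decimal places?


Ratio = mult_cost / add_cost = 5 / 2 = 2.5

2.5


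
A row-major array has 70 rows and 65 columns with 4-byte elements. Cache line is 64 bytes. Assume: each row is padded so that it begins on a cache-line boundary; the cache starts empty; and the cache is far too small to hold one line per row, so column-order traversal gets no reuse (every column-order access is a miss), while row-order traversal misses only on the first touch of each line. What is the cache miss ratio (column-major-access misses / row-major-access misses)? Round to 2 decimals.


Each row occupies 65 * 4 = 260 bytes and starts on a line boundary, so it spans ceil(260 / 64) = 5 cache lines.
Row-major traversal misses (one per line touched): 70 * ceil(65 * 4 / 64) = 350
Column-major traversal misses (no reuse, every access misses): 70 * 65 = 4550
Ratio = 4550 / 350 = 13.0

13.0


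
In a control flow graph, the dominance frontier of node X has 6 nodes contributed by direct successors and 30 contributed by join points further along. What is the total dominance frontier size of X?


DF(X) = direct successor contributions + join point contributions
= 6 + 30 = 36

36


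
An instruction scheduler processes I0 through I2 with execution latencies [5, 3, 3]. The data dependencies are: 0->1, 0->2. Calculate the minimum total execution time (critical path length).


Compute longest path through dependency graph: dist(Ik) = max over predecessors of dist + latency(Ik).
dist(I0) = latency 5 = 5
dist(I1) = dist(I0) + 3 = 5 + 3 = 8
dist(I2) = dist(I0) + 3 = 5 + 3 = 8
Critical path = max dist = 8

8


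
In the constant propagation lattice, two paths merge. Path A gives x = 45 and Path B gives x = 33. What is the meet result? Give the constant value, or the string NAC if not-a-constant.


Meet operation: if both paths give the same constant, result is that constant; if they differ, result is NAC (not-a-constant).
Path A: 45, Path B: 33 -> differ
Result: not-a-constant -> NAC

NAC


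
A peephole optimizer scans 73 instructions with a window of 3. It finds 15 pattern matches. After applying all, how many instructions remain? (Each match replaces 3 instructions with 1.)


Each match removes 2 instructions.
Total removed = 15 * 2 = 30
Remaining = 73 - 30 = 43

43


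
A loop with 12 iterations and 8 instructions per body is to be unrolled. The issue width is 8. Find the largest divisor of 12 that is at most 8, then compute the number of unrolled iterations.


Largest divisor of 12 <= 8 is 6
New iterations = 12 / 6 = 2

2


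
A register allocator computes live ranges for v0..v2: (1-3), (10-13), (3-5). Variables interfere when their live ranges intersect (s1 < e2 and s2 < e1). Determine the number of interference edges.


Check all pairs for overlapping intervals.
Two intervals (s1,e1) and (s2,e2) overlap if s1 < e2 and s2 < e1.
v0 (1-3) vs v1..v2: overlaps none -> 0
v1 (10-13) vs v2: overlaps none -> 0
Total overlapping pairs = 0 + 0 = 0

0
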